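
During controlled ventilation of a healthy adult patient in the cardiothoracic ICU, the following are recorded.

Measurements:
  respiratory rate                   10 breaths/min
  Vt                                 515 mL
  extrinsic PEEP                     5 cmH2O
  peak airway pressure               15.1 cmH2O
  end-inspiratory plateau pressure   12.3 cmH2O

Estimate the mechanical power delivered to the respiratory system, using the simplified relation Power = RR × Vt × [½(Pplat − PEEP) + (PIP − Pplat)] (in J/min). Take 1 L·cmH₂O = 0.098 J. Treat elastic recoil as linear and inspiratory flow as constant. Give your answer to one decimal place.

3.3

Per-breath work = Vt × [½(Pplat−PEEP) + (PIP−Pplat)] = 0.515 × [0.5×7.3 + 2.8] = 0.515 × 6.45 = 3.322 L·cmH2O.
Power = 10 × 3.322 = 33.22 L·cmH2O/min.
× 0.098 J/(L·cmH2O) → 3.256 J/min.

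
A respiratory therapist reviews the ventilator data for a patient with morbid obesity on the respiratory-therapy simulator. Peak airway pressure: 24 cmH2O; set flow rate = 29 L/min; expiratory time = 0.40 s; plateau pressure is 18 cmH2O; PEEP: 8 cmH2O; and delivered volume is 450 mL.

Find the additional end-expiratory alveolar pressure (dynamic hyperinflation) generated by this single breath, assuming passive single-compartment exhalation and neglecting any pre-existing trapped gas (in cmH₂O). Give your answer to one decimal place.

Flow: 29 L/min ÷ 60 = 0.4833 L/s.
R = (PIP − Pplat)/V̇ = (24 − 18) / 0.4833 = 6.0/0.4833 = 12.415 cmH2O·s/L.
C = Vt/(Pplat − PEEP) = 450.0 / (18 − 8) = 450.0/10.0 = 45.0 mL/cmH2O.
τ = R × C = 12.415 × 0.045 L/cmH2O = 0.5587 s.
Fraction remaining = e^(−Te/τ) = e^(−0.40/0.5587) = 0.4887; trapped volume = 450.0 × 0.4887 = 219.92 mL.
Additional alveolar pressure from trapping ≈ V_trapped / C = 219.92 / 45.0 = 4.887 cmH2O.

4.9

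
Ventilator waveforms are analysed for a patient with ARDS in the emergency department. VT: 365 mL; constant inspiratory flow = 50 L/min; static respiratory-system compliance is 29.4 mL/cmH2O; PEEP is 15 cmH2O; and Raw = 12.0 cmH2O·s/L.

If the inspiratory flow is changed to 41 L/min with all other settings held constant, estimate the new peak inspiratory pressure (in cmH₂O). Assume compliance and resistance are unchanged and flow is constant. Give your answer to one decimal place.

Flow: 50 L/min ÷ 60 = 0.8333 L/s.
New flow: 41 L/min ÷ 60 = 0.6833 L/s.
PIP = Vt/C + R·V̇ + PEEP (constant-flow equation of motion).
Only the resistive term changes: ΔPIP = R × ΔV̇ = 12.0 × (0.6833 − 0.8333) = 12.0 × -0.15 = -1.8 cmH2O.
Original PIP = 365/29.4 + 12.0×0.8333 + 15 = 37.415 cmH2O; new PIP = 37.415 + (-1.8) = 35.615 cmH2O.

35.6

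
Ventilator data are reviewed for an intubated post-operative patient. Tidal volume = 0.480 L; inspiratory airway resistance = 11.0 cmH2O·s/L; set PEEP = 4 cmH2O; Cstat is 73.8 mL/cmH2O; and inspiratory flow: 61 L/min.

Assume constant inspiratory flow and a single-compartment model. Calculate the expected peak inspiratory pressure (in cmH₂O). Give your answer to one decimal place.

21.7

Flow: 61 L/min ÷ 60 = 1.0167 L/s.
Equation of motion (constant flow): PIP = Vt/C + R·V̇ + PEEP.
PIP = 480/73.8 + 11.0×1.0167 + 4 = 6.504 + 11.184 + 4 = 21.688 cmH2O.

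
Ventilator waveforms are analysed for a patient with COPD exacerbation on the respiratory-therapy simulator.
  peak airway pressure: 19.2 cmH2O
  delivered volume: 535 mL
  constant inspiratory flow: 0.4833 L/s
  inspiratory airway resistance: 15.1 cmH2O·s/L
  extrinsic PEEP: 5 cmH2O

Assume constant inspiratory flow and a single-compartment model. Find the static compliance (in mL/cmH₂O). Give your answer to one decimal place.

77.5

Equation of motion (constant flow): PIP = Vt/C + R·V̇ + PEEP.
Vt/C = PIP − R·V̇ − PEEP = 19.2 − 15.1×0.4833 − 5 = 19.2 − 7.298 − 5 = 6.902 cmH2O.
C = Vt / 6.902 = 535 / 6.902 = 77.514 mL/cmH2O.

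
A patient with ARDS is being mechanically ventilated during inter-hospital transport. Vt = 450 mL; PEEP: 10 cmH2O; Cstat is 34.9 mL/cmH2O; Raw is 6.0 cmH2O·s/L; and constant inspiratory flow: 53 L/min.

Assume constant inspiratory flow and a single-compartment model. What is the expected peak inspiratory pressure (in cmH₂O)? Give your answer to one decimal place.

Flow: 53 L/min ÷ 60 = 0.8833 L/s.
Equation of motion (constant flow): PIP = Vt/C + R·V̇ + PEEP.
PIP = 450/34.9 + 6.0×0.8833 + 10 = 12.894 + 5.3 + 10 = 28.194 cmH2O.

28.2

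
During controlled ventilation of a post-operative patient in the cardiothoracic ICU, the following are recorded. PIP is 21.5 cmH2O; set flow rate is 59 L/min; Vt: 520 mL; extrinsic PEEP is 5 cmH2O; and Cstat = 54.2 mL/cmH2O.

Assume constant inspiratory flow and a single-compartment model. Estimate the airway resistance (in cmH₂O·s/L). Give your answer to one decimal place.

7.0

Flow: 59 L/min ÷ 60 = 0.9833 L/s.
Equation of motion (constant flow): PIP = Vt/C + R·V̇ + PEEP.
R·V̇ = PIP − Vt/C − PEEP = 21.5 − 520/54.2 − 5 = 21.5 − 9.594 − 5 = 6.906 cmH2O.
R = 6.906 / 0.9833 = 7.023 cmH2O·s/L.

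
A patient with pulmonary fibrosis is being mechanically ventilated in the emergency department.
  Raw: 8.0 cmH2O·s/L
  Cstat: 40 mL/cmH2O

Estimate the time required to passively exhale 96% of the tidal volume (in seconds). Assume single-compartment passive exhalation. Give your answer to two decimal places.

1.03

τ = R × C = 8.0 × 40 mL/cmH2O = 8.0 × 0.040 L/cmH2O = 0.32 s.
Exhaled fraction f = 1 − e^(−t/τ) → t = −τ·ln(1 − f) = −0.32·ln(0.04) = 1.03 s.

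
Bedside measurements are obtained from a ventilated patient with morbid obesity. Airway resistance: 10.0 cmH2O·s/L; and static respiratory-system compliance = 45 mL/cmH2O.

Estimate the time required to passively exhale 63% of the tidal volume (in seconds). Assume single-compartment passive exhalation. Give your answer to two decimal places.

τ = R × C = 10.0 × 45 mL/cmH2O = 10.0 × 0.045 L/cmH2O = 0.45 s.
Exhaled fraction f = 1 − e^(−t/τ) → t = −τ·ln(1 − f) = −0.45·ln(0.37) = 0.4474 s.

0.45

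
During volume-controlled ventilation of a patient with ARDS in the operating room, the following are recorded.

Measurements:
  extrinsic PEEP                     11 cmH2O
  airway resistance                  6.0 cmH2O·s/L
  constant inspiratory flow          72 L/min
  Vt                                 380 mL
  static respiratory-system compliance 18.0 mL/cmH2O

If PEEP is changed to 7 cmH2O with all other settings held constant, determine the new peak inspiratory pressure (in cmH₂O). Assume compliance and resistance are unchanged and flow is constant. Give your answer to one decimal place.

Flow: 72 L/min ÷ 60 = 1.2 L/s.
PIP = Vt/C + R·V̇ + PEEP (constant-flow equation of motion).
Only the baseline term changes: ΔPIP = ΔPEEP = 7 − 11 = -4.0 cmH2O.
Original PIP = 380/18.0 + 6.0×1.2 + 11 = 39.311 cmH2O; new PIP = 39.311 + (-4.0) = 35.311 cmH2O.

35.3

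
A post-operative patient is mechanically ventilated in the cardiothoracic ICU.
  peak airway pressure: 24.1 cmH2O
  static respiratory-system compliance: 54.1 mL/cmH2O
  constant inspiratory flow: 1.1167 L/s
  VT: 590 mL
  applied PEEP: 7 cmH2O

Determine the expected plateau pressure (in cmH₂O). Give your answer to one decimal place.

17.9

Pplat = PEEP + Vt / Cstat = 7 + 590 / 54.1 = 7 + 10.906 = 17.906 cmH2O.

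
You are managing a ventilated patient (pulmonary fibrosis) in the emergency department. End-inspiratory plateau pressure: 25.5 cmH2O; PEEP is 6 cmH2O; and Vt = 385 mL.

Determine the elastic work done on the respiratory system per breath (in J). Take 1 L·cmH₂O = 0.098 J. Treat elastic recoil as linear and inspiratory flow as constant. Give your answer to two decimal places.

Elastic work ≈ ½ × (Pplat − PEEP) × Vt = 0.5 × (25.5 − 6) × 0.385 L = 0.5 × 19.5 × 0.385 = 3.754 L·cmH2O.
× 0.098 J/(L·cmH2O) → 0.3679 J.

0.37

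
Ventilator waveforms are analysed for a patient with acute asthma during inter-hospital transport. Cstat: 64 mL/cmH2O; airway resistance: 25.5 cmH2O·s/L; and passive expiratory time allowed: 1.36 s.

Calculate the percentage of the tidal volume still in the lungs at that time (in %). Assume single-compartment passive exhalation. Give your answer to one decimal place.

43.5

τ = R × C = 25.5 × 64 mL/cmH2O = 25.5 × 0.064 L/cmH2O = 1.632 s.
Passive exhalation: V(t)/V₀ = e^(−t/τ) = e^(−1.36/1.632) = 0.4346.
Fraction remaining = 0.4346 → 43.46%.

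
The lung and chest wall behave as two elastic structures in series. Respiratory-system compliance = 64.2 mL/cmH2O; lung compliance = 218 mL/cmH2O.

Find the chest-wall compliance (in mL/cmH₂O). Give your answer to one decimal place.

91.0

1/Ccw = 1/Crs − 1/CL.
1/Ccw = 1/64.2 − 1/218 = 0.01099.
Ccw = 90.992 mL/cmH2O.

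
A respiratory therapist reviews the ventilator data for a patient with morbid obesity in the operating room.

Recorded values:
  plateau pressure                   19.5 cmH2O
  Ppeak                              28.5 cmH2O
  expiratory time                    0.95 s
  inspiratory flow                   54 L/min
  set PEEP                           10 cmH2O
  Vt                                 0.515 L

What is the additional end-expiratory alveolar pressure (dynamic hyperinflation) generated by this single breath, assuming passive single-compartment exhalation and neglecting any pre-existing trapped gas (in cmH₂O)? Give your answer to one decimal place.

Flow: 54 L/min ÷ 60 = 0.9 L/s.
R = (PIP − Pplat)/V̇ = (28.5 − 19.5) / 0.9 = 9.0/0.9 = 10.0 cmH2O·s/L.
C = Vt/(Pplat − PEEP) = 515.0 / (19.5 − 10) = 515.0/9.5 = 54.211 mL/cmH2O.
τ = R × C = 10.0 × 0.05421 L/cmH2O = 0.5421 s.
Fraction remaining = e^(−Te/τ) = e^(−0.95/0.5421) = 0.1733; trapped volume = 515.0 × 0.1733 = 89.25 mL.
Additional alveolar pressure from trapping ≈ V_trapped / C = 89.25 / 54.211 = 1.646 cmH2O.

1.6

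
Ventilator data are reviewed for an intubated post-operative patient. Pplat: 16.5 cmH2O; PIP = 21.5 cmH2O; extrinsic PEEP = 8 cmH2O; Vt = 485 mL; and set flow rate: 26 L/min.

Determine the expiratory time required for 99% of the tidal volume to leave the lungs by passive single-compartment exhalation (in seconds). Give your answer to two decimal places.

Flow: 26 L/min ÷ 60 = 0.4333 L/s.
R = (PIP − Pplat)/V̇ = (21.5 − 16.5) / 0.4333 = 5.0/0.4333 = 11.539 cmH2O·s/L.
C = Vt/(Pplat − PEEP) = 485.0 / (16.5 − 8) = 485.0/8.5 = 57.059 mL/cmH2O.
τ = R × C = 11.539 × 0.05706 L/cmH2O = 0.6584 s.
t = −τ·ln(1 − 0.99) = −0.6584·ln(0.01) = 3.032 s.

3.03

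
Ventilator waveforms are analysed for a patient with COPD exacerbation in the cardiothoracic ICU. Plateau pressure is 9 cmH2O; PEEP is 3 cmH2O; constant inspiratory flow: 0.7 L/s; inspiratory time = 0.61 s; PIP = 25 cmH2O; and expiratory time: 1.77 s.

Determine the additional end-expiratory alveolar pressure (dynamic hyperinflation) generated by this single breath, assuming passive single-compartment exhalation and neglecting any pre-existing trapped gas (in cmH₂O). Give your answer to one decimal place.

2.0

Vt = flow × Ti = 0.7 L/s × 0.61 s × 1000 mL/L = 427.0 mL.
R = (PIP − Pplat)/V̇ = (25 − 9) / 0.7 = 16.0/0.7 = 22.857 cmH2O·s/L.
C = Vt/(Pplat − PEEP) = 427.0 / (9 − 3) = 427.0/6.0 = 71.167 mL/cmH2O.
τ = R × C = 22.857 × 0.07117 L/cmH2O = 1.627 s.
Fraction remaining = e^(−Te/τ) = e^(−1.77/1.627) = 0.3369; trapped volume = 427.0 × 0.3369 = 143.86 mL.
Additional alveolar pressure from trapping ≈ V_trapped / C = 143.86 / 71.167 = 2.021 cmH2O.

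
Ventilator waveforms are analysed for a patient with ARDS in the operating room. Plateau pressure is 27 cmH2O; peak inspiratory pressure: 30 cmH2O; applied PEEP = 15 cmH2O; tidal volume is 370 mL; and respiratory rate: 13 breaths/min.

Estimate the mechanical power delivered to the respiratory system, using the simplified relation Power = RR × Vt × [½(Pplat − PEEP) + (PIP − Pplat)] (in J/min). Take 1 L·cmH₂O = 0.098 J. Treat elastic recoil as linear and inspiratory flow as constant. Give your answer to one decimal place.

Per-breath work = Vt × [½(Pplat−PEEP) + (PIP−Pplat)] = 0.370 × [0.5×12.0 + 3.0] = 0.370 × 9.0 = 3.33 L·cmH2O.
Power = 13 × 3.33 = 43.29 L·cmH2O/min.
× 0.098 J/(L·cmH2O) → 4.242 J/min.

4.2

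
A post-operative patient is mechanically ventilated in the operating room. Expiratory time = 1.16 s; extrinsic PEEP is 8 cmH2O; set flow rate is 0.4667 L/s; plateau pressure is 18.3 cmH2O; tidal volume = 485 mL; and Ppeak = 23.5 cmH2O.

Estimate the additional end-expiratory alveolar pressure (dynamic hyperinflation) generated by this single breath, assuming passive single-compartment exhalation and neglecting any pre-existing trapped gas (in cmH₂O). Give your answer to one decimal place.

R = (PIP − Pplat)/V̇ = (23.5 − 18.3) / 0.4667 = 5.2/0.4667 = 11.142 cmH2O·s/L.
C = Vt/(Pplat − PEEP) = 485.0 / (18.3 − 8) = 485.0/10.3 = 47.087 mL/cmH2O.
τ = R × C = 11.142 × 0.04709 L/cmH2O = 0.5247 s.
Fraction remaining = e^(−Te/τ) = e^(−1.16/0.5247) = 0.1096; trapped volume = 485.0 × 0.1096 = 53.156 mL.
Additional alveolar pressure from trapping ≈ V_trapped / C = 53.156 / 47.087 = 1.129 cmH2O.

1.1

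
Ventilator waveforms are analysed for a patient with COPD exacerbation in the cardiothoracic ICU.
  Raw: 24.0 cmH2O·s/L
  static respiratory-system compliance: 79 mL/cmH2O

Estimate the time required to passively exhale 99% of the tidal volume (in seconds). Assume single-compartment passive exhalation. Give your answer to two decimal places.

8.73

τ = R × C = 24.0 × 79 mL/cmH2O = 24.0 × 0.079 L/cmH2O = 1.896 s.
Exhaled fraction f = 1 − e^(−t/τ) → t = −τ·ln(1 − f) = −1.896·ln(0.01) = 8.731 s.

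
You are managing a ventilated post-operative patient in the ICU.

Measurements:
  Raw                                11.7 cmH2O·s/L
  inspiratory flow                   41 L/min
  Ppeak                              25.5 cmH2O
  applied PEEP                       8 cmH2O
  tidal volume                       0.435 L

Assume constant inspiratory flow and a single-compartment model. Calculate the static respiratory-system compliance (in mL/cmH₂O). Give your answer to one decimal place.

Flow: 41 L/min ÷ 60 = 0.6833 L/s.
Equation of motion (constant flow): PIP = Vt/C + R·V̇ + PEEP.
Vt/C = PIP − R·V̇ − PEEP = 25.5 − 11.7×0.6833 − 8 = 25.5 − 7.995 − 8 = 9.505 cmH2O.
C = Vt / 9.505 = 435 / 9.505 = 45.765 mL/cmH2O.

45.8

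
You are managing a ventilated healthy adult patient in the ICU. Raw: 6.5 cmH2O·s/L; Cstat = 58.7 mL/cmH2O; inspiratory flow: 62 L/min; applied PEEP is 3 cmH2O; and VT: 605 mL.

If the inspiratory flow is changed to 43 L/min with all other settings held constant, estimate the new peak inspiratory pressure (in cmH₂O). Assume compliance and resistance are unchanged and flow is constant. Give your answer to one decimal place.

18.0

Flow: 62 L/min ÷ 60 = 1.0333 L/s.
New flow: 43 L/min ÷ 60 = 0.7167 L/s.
PIP = Vt/C + R·V̇ + PEEP (constant-flow equation of motion).
Only the resistive term changes: ΔPIP = R × ΔV̇ = 6.5 × (0.7167 − 1.0333) = 6.5 × -0.3166 = -2.058 cmH2O.
Original PIP = 605/58.7 + 6.5×1.0333 + 3 = 20.023 cmH2O; new PIP = 20.023 + (-2.058) = 17.965 cmH2O.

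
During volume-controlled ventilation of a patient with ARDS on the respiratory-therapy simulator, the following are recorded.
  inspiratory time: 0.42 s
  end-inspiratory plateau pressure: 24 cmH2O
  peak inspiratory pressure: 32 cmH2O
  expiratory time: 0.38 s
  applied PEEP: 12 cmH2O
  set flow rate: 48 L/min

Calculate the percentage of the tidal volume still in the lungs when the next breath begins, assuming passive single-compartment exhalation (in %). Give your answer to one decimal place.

25.7

Flow: 48 L/min ÷ 60 = 0.8 L/s.
Vt = flow × Ti = 0.8 L/s × 0.42 s × 1000 mL/L = 336.0 mL.
R = (PIP − Pplat)/V̇ = (32 − 24) / 0.8 = 8.0/0.8 = 10.0 cmH2O·s/L.
C = Vt/(Pplat − PEEP) = 336.0 / (24 − 12) = 336.0/12.0 = 28.0 mL/cmH2O.
τ = R × C = 10.0 × 0.028 L/cmH2O = 0.28 s.
Fraction remaining at end-expiration = e^(−Te/τ) = e^(−0.38/0.28) = 0.2574 → 25.74%.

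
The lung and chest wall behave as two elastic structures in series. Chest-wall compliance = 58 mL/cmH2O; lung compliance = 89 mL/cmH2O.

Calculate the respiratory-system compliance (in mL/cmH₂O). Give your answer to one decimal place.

35.1

Lung and chest wall are elastances in series: 1/Crs = 1/CL + 1/Ccw.
1/Crs = 1/89 + 1/58 = 0.02848.
Crs = 35.112 mL/cmH2O.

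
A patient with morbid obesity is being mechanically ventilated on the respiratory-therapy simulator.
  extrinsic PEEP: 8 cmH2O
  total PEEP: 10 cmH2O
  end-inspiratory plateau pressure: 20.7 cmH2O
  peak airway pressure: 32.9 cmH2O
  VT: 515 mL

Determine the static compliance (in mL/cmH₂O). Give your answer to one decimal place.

48.1

End-expiratory occlusion gives total PEEP = 10 cmH2O (intrinsic PEEP = 10 − 8 = 2). Use total PEEP for the elastic gradient.
Cstat = Vt / (Pplat − PEEPtotal) = 515 / (20.7 − 10) = 515 / 10.7 = 48.131 mL/cmH2O.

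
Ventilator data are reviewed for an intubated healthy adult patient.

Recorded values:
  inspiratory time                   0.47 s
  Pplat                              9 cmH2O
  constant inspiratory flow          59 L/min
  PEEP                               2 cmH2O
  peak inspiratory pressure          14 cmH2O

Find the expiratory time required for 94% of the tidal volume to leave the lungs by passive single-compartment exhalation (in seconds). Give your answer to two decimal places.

0.94

Flow: 59 L/min ÷ 60 = 0.9833 L/s.
Vt = flow × Ti = 0.9833 L/s × 0.47 s × 1000 mL/L = 462.15 mL.
R = (PIP − Pplat)/V̇ = (14 − 9) / 0.9833 = 5.0/0.9833 = 5.085 cmH2O·s/L.
C = Vt/(Pplat − PEEP) = 462.15 / (9 − 2) = 462.15/7.0 = 66.021 mL/cmH2O.
τ = R × C = 5.085 × 0.06602 L/cmH2O = 0.3357 s.
t = −τ·ln(1 − 0.94) = −0.3357·ln(0.06) = 0.9445 s.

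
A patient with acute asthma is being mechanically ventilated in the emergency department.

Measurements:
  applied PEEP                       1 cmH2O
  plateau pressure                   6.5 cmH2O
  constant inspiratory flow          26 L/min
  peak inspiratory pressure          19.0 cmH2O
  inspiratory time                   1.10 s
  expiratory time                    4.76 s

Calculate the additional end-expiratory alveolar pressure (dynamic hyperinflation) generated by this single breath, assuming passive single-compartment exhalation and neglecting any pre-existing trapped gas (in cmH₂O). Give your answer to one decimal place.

Flow: 26 L/min ÷ 60 = 0.4333 L/s.
Vt = flow × Ti = 0.4333 L/s × 1.10 s × 1000 mL/L = 476.63 mL.
R = (PIP − Pplat)/V̇ = (19.0 − 6.5) / 0.4333 = 12.5/0.4333 = 28.848 cmH2O·s/L.
C = Vt/(Pplat − PEEP) = 476.63 / (6.5 − 1) = 476.63/5.5 = 86.66 mL/cmH2O.
τ = R × C = 28.848 × 0.08666 L/cmH2O = 2.5 s.
Fraction remaining = e^(−Te/τ) = e^(−4.76/2.5) = 0.149; trapped volume = 476.63 × 0.149 = 71.018 mL.
Additional alveolar pressure from trapping ≈ V_trapped / C = 71.018 / 86.66 = 0.8195 cmH2O.

0.8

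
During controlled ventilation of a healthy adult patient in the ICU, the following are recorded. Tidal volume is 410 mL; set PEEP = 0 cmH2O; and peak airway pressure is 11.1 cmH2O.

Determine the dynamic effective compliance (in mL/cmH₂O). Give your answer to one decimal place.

Dynamic compliance = Vt / (PIP − PEEP) = 410 / (11.1 − 0) = 410 / 11.1 = 36.937 mL/cmH2O.

36.9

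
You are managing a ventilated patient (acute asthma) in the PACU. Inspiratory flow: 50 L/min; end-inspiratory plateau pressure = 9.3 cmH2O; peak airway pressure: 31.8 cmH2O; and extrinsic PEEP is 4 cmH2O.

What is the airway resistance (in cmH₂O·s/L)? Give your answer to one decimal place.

Flow: 50 L/min ÷ 60 = 0.8333 L/s.
Raw = (PIP − Pplat) / flow = (31.8 − 9.3) / 0.8333 = 22.5 / 0.8333 = 27.001 cmH2O·s/L.

27.0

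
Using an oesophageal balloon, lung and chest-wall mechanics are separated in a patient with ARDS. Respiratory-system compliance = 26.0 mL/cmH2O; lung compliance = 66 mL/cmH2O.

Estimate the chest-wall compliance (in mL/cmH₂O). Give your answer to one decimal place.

1/Ccw = 1/Crs − 1/CL.
1/Ccw = 1/26.0 − 1/66 = 0.02331.
Ccw = 42.9 mL/cmH2O.

42.9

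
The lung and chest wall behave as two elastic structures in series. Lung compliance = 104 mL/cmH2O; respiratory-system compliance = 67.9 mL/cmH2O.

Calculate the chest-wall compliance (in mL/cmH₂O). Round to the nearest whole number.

1/Ccw = 1/Crs − 1/CL.
1/Ccw = 1/67.9 − 1/104 = 0.005112.
Ccw = 195.62 mL/cmH2O.

196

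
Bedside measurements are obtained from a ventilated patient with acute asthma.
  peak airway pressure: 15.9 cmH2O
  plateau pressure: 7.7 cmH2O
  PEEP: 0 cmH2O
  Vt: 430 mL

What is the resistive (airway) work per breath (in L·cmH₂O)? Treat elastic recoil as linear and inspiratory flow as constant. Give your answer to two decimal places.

With constant inspiratory flow the resistive pressure is constant at PIP − Pplat = 15.9 − 7.7 = 8.2 cmH2O, so resistive work = 8.2 × 0.430 = 3.526 L·cmH2O.

3.53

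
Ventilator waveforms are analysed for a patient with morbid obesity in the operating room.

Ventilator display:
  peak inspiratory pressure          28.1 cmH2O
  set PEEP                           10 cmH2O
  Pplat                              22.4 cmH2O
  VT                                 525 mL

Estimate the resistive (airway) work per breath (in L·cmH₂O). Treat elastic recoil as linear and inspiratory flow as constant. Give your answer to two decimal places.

With constant inspiratory flow the resistive pressure is constant at PIP − Pplat = 28.1 − 22.4 = 5.7 cmH2O, so resistive work = 5.7 × 0.525 = 2.993 L·cmH2O.

2.99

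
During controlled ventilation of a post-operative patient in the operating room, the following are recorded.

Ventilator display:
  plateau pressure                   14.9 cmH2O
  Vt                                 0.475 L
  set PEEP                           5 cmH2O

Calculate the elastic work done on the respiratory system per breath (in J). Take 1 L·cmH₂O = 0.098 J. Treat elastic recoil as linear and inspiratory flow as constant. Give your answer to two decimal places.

Elastic work ≈ ½ × (Pplat − PEEP) × Vt = 0.5 × (14.9 − 5) × 0.475 L = 0.5 × 9.9 × 0.475 = 2.351 L·cmH2O.
× 0.098 J/(L·cmH2O) → 0.2304 J.

0.23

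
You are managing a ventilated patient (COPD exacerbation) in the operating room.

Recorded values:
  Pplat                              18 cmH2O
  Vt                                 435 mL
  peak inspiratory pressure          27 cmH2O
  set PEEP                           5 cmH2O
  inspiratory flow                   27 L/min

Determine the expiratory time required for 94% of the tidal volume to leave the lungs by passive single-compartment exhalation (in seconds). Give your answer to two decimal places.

1.88

Flow: 27 L/min ÷ 60 = 0.45 L/s.
R = (PIP − Pplat)/V̇ = (27 − 18) / 0.45 = 9.0/0.45 = 20.0 cmH2O·s/L.
C = Vt/(Pplat − PEEP) = 435.0 / (18 − 5) = 435.0/13.0 = 33.462 mL/cmH2O.
τ = R × C = 20.0 × 0.03346 L/cmH2O = 0.6692 s.
t = −τ·ln(1 − 0.94) = −0.6692·ln(0.06) = 1.883 s.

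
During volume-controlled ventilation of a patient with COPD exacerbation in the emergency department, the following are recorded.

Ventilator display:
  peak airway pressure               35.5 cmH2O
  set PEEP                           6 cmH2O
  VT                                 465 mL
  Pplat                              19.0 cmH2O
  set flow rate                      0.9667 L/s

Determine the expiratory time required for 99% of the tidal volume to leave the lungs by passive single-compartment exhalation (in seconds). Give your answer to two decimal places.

R = (PIP − Pplat)/V̇ = (35.5 − 19.0) / 0.9667 = 16.5/0.9667 = 17.068 cmH2O·s/L.
C = Vt/(Pplat − PEEP) = 465.0 / (19.0 − 6) = 465.0/13.0 = 35.769 mL/cmH2O.
τ = R × C = 17.068 × 0.03577 L/cmH2O = 0.6105 s.
t = −τ·ln(1 − 0.99) = −0.6105·ln(0.01) = 2.811 s.

2.81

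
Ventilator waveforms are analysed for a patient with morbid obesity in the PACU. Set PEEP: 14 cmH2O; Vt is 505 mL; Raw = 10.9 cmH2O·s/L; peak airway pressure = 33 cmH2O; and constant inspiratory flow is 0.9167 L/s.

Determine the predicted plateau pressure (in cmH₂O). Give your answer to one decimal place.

Pplat = PIP − Raw × flow = 33 − 10.9 × 0.9167 = 33 − 9.992 = 23.008 cmH2O.

23.0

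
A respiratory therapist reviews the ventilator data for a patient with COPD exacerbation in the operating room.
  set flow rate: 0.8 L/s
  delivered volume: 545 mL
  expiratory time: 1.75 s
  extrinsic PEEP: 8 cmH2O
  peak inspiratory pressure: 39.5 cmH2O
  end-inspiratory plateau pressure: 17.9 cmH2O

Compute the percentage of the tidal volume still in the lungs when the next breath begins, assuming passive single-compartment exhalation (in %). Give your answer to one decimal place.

30.8

R = (PIP − Pplat)/V̇ = (39.5 − 17.9) / 0.8 = 21.6/0.8 = 27.0 cmH2O·s/L.
C = Vt/(Pplat − PEEP) = 545.0 / (17.9 − 8) = 545.0/9.9 = 55.051 mL/cmH2O.
τ = R × C = 27.0 × 0.05505 L/cmH2O = 1.486 s.
Fraction remaining at end-expiration = e^(−Te/τ) = e^(−1.75/1.486) = 0.308 → 30.8%.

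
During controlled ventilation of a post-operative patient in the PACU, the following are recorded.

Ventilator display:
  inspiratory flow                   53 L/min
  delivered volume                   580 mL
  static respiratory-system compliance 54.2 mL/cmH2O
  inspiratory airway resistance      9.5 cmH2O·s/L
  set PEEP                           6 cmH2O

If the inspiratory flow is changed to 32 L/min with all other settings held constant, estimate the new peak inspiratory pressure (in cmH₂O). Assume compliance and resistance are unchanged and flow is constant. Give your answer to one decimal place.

21.8

Flow: 53 L/min ÷ 60 = 0.8833 L/s.
New flow: 32 L/min ÷ 60 = 0.5333 L/s.
PIP = Vt/C + R·V̇ + PEEP (constant-flow equation of motion).
Only the resistive term changes: ΔPIP = R × ΔV̇ = 9.5 × (0.5333 − 0.8833) = 9.5 × -0.35 = -3.325 cmH2O.
Original PIP = 580/54.2 + 9.5×0.8833 + 6 = 25.092 cmH2O; new PIP = 25.092 + (-3.325) = 21.767 cmH2O.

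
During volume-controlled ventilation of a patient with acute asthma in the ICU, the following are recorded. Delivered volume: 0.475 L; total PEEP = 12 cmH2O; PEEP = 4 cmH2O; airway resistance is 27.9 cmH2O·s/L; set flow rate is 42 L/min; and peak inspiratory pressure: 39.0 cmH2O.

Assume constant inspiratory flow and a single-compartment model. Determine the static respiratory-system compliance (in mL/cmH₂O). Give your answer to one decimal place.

63.6

Flow: 42 L/min ÷ 60 = 0.7 L/s.
Total PEEP = 12 cmH2O (set 4 + intrinsic 8); this is the baseline alveolar pressure.
Equation of motion (constant flow): PIP = Vt/C + R·V̇ + PEEP.
Vt/C = PIP − R·V̇ − PEEP = 39.0 − 27.9×0.7 − 12 = 39.0 − 19.53 − 12 = 7.47 cmH2O.
C = Vt / 7.47 = 475 / 7.47 = 63.588 mL/cmH2O.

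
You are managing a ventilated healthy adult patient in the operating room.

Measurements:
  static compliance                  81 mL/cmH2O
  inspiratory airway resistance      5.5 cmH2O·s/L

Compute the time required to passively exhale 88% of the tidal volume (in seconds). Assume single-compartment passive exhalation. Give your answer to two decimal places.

τ = R × C = 5.5 × 81 mL/cmH2O = 5.5 × 0.081 L/cmH2O = 0.4455 s.
Exhaled fraction f = 1 − e^(−t/τ) → t = −τ·ln(1 − f) = −0.4455·ln(0.12) = 0.9446 s.

0.94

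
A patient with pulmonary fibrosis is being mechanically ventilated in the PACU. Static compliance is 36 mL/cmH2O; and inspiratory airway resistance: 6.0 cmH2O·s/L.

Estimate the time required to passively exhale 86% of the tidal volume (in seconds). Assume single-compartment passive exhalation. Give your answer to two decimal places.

τ = R × C = 6.0 × 36 mL/cmH2O = 6.0 × 0.036 L/cmH2O = 0.216 s.
Exhaled fraction f = 1 − e^(−t/τ) → t = −τ·ln(1 − f) = −0.216·ln(0.14) = 0.4247 s.

0.42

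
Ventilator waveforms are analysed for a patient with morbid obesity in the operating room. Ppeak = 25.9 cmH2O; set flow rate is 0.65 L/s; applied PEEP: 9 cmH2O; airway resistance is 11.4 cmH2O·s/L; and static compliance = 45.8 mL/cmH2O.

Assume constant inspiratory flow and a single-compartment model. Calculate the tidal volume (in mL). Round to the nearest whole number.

Equation of motion (constant flow): PIP = Vt/C + R·V̇ + PEEP.
Vt/C = PIP − R·V̇ − PEEP = 25.9 − 7.41 − 9 = 9.49 cmH2O.
Vt = C × 9.49 = 45.8 × 9.49 = 434.64 mL.

435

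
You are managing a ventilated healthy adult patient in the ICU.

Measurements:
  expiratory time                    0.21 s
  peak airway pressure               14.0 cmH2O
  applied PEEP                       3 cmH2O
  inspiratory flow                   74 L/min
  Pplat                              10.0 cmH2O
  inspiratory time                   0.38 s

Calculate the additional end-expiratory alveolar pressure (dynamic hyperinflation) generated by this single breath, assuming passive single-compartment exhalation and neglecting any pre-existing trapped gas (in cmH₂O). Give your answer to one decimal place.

2.7

Flow: 74 L/min ÷ 60 = 1.2333 L/s.
Vt = flow × Ti = 1.2333 L/s × 0.38 s × 1000 mL/L = 468.65 mL.
R = (PIP − Pplat)/V̇ = (14.0 − 10.0) / 1.2333 = 4.0/1.2333 = 3.243 cmH2O·s/L.
C = Vt/(Pplat − PEEP) = 468.65 / (10.0 − 3) = 468.65/7.0 = 66.95 mL/cmH2O.
τ = R × C = 3.243 × 0.06695 L/cmH2O = 0.2171 s.
Fraction remaining = e^(−Te/τ) = e^(−0.21/0.2171) = 0.3801; trapped volume = 468.65 × 0.3801 = 178.13 mL.
Additional alveolar pressure from trapping ≈ V_trapped / C = 178.13 / 66.95 = 2.661 cmH2O.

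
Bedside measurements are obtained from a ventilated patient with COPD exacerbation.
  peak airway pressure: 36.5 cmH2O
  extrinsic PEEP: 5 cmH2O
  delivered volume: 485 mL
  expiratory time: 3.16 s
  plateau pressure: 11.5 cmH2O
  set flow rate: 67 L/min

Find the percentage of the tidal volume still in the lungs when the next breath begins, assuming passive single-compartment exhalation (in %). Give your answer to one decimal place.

Flow: 67 L/min ÷ 60 = 1.1167 L/s.
R = (PIP − Pplat)/V̇ = (36.5 − 11.5) / 1.1167 = 25.0/1.1167 = 22.387 cmH2O·s/L.
C = Vt/(Pplat − PEEP) = 485.0 / (11.5 − 5) = 485.0/6.5 = 74.615 mL/cmH2O.
τ = R × C = 22.387 × 0.07462 L/cmH2O = 1.671 s.
Fraction remaining at end-expiration = e^(−Te/τ) = e^(−3.16/1.671) = 0.1509 → 15.09%.

15.1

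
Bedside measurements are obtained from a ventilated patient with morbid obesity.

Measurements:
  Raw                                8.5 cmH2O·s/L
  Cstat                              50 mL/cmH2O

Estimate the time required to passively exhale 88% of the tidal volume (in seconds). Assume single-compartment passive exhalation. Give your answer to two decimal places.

τ = R × C = 8.5 × 50 mL/cmH2O = 8.5 × 0.050 L/cmH2O = 0.425 s.
Exhaled fraction f = 1 − e^(−t/τ) → t = −τ·ln(1 − f) = −0.425·ln(0.12) = 0.9011 s.

0.90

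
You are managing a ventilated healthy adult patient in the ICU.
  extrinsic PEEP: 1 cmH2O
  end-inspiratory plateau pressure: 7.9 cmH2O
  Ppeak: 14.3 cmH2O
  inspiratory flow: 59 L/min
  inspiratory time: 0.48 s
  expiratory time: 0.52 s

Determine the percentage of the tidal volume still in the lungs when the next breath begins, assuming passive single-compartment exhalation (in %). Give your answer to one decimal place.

Flow: 59 L/min ÷ 60 = 0.9833 L/s.
Vt = flow × Ti = 0.9833 L/s × 0.48 s × 1000 mL/L = 471.98 mL.
R = (PIP − Pplat)/V̇ = (14.3 − 7.9) / 0.9833 = 6.4/0.9833 = 6.509 cmH2O·s/L.
C = Vt/(Pplat − PEEP) = 471.98 / (7.9 − 1) = 471.98/6.9 = 68.403 mL/cmH2O.
τ = R × C = 6.509 × 0.0684 L/cmH2O = 0.4452 s.
Fraction remaining at end-expiration = e^(−Te/τ) = e^(−0.52/0.4452) = 0.311 → 31.1%.

31.1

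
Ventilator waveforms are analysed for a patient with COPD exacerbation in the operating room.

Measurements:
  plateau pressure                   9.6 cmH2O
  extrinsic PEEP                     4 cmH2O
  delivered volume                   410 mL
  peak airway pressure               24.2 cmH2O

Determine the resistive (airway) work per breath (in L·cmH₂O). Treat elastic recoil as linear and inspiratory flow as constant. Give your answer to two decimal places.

With constant inspiratory flow the resistive pressure is constant at PIP − Pplat = 24.2 − 9.6 = 14.6 cmH2O, so resistive work = 14.6 × 0.410 = 5.986 L·cmH2O.

5.99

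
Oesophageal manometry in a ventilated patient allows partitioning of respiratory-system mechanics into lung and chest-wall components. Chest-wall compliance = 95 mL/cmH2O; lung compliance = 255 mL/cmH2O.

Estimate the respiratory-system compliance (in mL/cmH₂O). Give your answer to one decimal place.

69.2

Lung and chest wall are elastances in series: 1/Crs = 1/CL + 1/Ccw.
1/Crs = 1/255 + 1/95 = 0.01445.
Crs = 69.204 mL/cmH2O.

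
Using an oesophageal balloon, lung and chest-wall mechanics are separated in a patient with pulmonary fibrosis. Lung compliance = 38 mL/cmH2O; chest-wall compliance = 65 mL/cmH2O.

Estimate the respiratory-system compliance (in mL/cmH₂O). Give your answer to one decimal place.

Lung and chest wall are elastances in series: 1/Crs = 1/CL + 1/Ccw.
1/Crs = 1/38 + 1/65 = 0.0417.
Crs = 23.981 mL/cmH2O.

24.0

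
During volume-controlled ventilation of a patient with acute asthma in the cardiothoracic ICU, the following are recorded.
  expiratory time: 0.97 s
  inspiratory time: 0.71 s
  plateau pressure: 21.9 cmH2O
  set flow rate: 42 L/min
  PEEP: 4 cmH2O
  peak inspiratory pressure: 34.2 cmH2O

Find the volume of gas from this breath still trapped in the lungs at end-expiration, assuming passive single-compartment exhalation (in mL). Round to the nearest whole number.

68

Flow: 42 L/min ÷ 60 = 0.7 L/s.
Vt = flow × Ti = 0.7 L/s × 0.71 s × 1000 mL/L = 497.0 mL.
R = (PIP − Pplat)/V̇ = (34.2 − 21.9) / 0.7 = 12.3/0.7 = 17.571 cmH2O·s/L.
C = Vt/(Pplat − PEEP) = 497.0 / (21.9 − 4) = 497.0/17.9 = 27.765 mL/cmH2O.
τ = R × C = 17.571 × 0.02777 L/cmH2O = 0.4879 s.
Fraction remaining = e^(−Te/τ) = e^(−0.97/0.4879) = 0.137.
Trapped volume = 497.0 × 0.137 = 68.089 mL.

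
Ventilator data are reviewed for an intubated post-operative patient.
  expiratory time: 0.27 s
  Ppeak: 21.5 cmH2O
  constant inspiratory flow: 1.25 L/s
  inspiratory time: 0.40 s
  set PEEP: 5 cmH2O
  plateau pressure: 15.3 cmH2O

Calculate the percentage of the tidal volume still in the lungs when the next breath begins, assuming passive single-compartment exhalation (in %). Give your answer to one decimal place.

Vt = flow × Ti = 1.25 L/s × 0.40 s × 1000 mL/L = 500.0 mL.
R = (PIP − Pplat)/V̇ = (21.5 − 15.3) / 1.25 = 6.2/1.25 = 4.96 cmH2O·s/L.
C = Vt/(Pplat − PEEP) = 500.0 / (15.3 − 5) = 500.0/10.3 = 48.544 mL/cmH2O.
τ = R × C = 4.96 × 0.04854 L/cmH2O = 0.2408 s.
Fraction remaining at end-expiration = e^(−Te/τ) = e^(−0.27/0.2408) = 0.3259 → 32.59%.

32.6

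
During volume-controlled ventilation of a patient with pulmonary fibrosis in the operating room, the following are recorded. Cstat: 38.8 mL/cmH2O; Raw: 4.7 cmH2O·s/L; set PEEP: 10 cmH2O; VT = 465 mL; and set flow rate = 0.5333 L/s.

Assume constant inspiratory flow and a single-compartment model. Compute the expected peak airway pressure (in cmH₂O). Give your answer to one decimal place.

24.5

Equation of motion (constant flow): PIP = Vt/C + R·V̇ + PEEP.
PIP = 465/38.8 + 4.7×0.5333 + 10 = 11.985 + 2.507 + 10 = 24.492 cmH2O.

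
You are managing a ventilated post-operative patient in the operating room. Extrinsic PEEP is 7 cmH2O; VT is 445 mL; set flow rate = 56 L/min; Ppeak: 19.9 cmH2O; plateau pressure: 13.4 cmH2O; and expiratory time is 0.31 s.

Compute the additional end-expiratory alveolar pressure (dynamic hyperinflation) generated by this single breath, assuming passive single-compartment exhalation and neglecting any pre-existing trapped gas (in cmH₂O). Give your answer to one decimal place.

Flow: 56 L/min ÷ 60 = 0.9333 L/s.
R = (PIP − Pplat)/V̇ = (19.9 − 13.4) / 0.9333 = 6.5/0.9333 = 6.965 cmH2O·s/L.
C = Vt/(Pplat − PEEP) = 445.0 / (13.4 − 7) = 445.0/6.4 = 69.531 mL/cmH2O.
τ = R × C = 6.965 × 0.06953 L/cmH2O = 0.4843 s.
Fraction remaining = e^(−Te/τ) = e^(−0.31/0.4843) = 0.5272; trapped volume = 445.0 × 0.5272 = 234.6 mL.
Additional alveolar pressure from trapping ≈ V_trapped / C = 234.6 / 69.531 = 3.374 cmH2O.

3.4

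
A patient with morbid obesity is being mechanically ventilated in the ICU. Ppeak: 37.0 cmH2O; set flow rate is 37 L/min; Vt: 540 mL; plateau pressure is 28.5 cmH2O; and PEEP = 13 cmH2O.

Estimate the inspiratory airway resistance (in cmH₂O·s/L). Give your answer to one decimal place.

13.8

Flow: 37 L/min ÷ 60 = 0.6167 L/s.
Raw = (PIP − Pplat) / flow = (37.0 − 28.5) / 0.6167 = 8.5 / 0.6167 = 13.783 cmH2O·s/L.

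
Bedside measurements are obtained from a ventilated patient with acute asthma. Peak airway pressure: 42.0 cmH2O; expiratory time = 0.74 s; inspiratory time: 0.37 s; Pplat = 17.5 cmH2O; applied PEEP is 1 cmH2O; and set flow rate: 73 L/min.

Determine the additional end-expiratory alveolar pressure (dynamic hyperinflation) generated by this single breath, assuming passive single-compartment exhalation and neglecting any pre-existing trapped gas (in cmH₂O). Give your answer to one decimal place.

4.3

Flow: 73 L/min ÷ 60 = 1.2167 L/s.
Vt = flow × Ti = 1.2167 L/s × 0.37 s × 1000 mL/L = 450.18 mL.
R = (PIP − Pplat)/V̇ = (42.0 − 17.5) / 1.2167 = 24.5/1.2167 = 20.136 cmH2O·s/L.
C = Vt/(Pplat − PEEP) = 450.18 / (17.5 − 1) = 450.18/16.5 = 27.284 mL/cmH2O.
τ = R × C = 20.136 × 0.02728 L/cmH2O = 0.5493 s.
Fraction remaining = e^(−Te/τ) = e^(−0.74/0.5493) = 0.26; trapped volume = 450.18 × 0.26 = 117.05 mL.
Additional alveolar pressure from trapping ≈ V_trapped / C = 117.05 / 27.284 = 4.29 cmH2O.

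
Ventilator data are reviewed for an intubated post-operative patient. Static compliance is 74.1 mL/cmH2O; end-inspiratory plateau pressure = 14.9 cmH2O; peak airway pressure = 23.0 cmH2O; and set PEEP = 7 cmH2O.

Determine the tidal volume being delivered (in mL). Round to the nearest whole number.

585

Vt = Cstat × (Pplat − PEEP) = 74.1 × (14.9 − 7) = 74.1 × 7.9 = 585.39 mL.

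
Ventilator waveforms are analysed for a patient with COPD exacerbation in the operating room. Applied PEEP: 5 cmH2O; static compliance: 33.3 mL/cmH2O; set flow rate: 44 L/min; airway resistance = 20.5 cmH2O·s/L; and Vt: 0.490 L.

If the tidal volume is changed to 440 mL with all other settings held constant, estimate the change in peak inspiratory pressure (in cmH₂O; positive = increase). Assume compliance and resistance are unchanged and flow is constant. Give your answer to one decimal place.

PIP = Vt/C + R·V̇ + PEEP (constant-flow equation of motion).
Only the elastic term changes: ΔPIP = ΔVt / C = (440 − 490) / 33.3 = -1.502 cmH2O.

-1.5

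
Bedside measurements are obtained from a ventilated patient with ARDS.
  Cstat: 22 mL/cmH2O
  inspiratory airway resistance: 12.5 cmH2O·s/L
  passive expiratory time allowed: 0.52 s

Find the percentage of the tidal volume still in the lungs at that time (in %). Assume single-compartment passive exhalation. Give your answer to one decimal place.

15.1

τ = R × C = 12.5 × 22 mL/cmH2O = 12.5 × 0.022 L/cmH2O = 0.275 s.
Passive exhalation: V(t)/V₀ = e^(−t/τ) = e^(−0.52/0.275) = 0.1509.
Fraction remaining = 0.1509 → 15.09%.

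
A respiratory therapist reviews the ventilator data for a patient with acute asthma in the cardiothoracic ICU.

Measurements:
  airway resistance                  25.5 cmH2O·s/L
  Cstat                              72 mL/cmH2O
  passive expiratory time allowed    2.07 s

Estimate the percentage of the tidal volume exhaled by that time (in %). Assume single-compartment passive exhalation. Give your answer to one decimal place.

τ = R × C = 25.5 × 72 mL/cmH2O = 25.5 × 0.072 L/cmH2O = 1.836 s.
Passive exhalation: V(t)/V₀ = e^(−t/τ) = e^(−2.07/1.836) = 0.3239.
Fraction exhaled = 1 − 0.3239 = 0.6761 → 67.61%.

67.6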